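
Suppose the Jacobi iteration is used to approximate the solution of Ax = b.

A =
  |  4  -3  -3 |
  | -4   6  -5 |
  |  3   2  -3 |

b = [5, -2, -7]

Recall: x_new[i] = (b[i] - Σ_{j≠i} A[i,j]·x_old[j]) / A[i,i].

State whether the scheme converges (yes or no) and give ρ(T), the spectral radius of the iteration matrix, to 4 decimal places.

no, ρ = 1.5561

Diagonal D = diag(4, 6, -3); L, U strict lower/upper.
Jacobi: T = -D⁻¹(L+U), T[0,1] = -(-3)/(4) = +0.7500; T[0,0] = 0.
  T[0,:] = [+0.0000  +0.7500  +0.7500]
  T[1,:] = [+0.6667  +0.0000  +0.8333]
  T[2,:] = [+1.0000  +0.6667  +0.0000]
|λ(T)| sorted: 1.5561, 0.7848, 0.7848.
ρ = 1.5561; 1.5561 > 1: divergent.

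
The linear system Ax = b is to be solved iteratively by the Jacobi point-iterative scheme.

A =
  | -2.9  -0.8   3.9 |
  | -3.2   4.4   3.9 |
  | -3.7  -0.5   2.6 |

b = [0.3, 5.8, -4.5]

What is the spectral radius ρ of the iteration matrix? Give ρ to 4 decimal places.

A = D + L + U where D = diag(-2.9, 4.4, 2.6).
Jacobi: T = -D⁻¹(L+U), T[0,2] = -(3.9)/(-2.9) = +1.3448; T[0,0] = 0.
  T[0,:] = [+0.0000, -0.2759, +1.3448]
  T[1,:] = [+0.7273, +0.0000, -0.8864]
  T[2,:] = [+1.4231, +0.1923, +0.0000]
|λ(T)| sorted: 1.3888, 1.0045, 0.3842.
ρ(T) = max|λ| = 1.3888; 1.3888 > 1: divergent.

1.3888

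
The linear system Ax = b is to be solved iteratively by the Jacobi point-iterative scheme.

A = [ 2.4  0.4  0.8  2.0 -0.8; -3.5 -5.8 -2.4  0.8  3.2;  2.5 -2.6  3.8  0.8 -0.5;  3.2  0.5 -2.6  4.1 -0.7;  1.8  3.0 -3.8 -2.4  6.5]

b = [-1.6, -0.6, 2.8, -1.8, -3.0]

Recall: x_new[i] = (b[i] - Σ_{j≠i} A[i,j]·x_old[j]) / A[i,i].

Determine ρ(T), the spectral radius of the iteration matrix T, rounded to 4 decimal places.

Let D = diag(2.4, -5.8, 3.8, 4.1, 6.5); L, U the strict triangles.
Jacobi T = -D⁻¹(L+U): T[4,0] = -(1.8)/(6.5) = -0.2769; T[4,4] = 0.
  T[0,:] = [+0.0000 -0.1667 -0.3333 -0.8333 +0.3333]
  T[1,:] = [-0.6034 +0.0000 -0.4138 +0.1379 +0.5517]
  T[2,:] = [-0.6579 +0.6842 +0.0000 -0.2105 +0.1316]
  T[3,:] = [-0.7805 -0.1220 +0.6341 +0.0000 +0.1707]
  T[4,:] = [-0.2769 -0.4615 +0.5846 +0.3692 +0.0000]
moduli |λ_i(T)| = 1.1510, 0.8497, 0.8497, 0.8163, 0.0006.
ρ(T) = max|λ| = 1.1510; 1.1510 > 1, so it fails to converge.

1.1510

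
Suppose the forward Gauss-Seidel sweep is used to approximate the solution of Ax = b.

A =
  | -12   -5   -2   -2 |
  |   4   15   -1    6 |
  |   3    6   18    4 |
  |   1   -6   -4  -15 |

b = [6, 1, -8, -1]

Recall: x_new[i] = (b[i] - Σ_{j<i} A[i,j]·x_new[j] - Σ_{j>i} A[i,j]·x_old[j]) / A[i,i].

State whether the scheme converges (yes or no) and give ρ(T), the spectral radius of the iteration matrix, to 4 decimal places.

Let D = diag(-12, 15, 18, -15); L, U the strict triangles.
GS T = -(D+L)⁻¹U: row 0 first, T[0,2] = -(-2)/(-12) = -0.1667; later rows by forward substitution.
  T[0,:] = [+0.0000 -0.4167 -0.1667 -0.1667]
  T[1,:] = [+0.0000 +0.1111 +0.1111 -0.3556]
  T[2,:] = [+0.0000 +0.0324 -0.0093 -0.0759]
  T[3,:] = [+0.0000 -0.0809 -0.0531 +0.1514]
eigenvalue magnitudes: 0.3248, 0.0397, 0.0319, 0.0000.
spectral radius ρ = 0.3248; 0.3248 < 1, so it converges for any x₀.

yes, ρ = 0.3248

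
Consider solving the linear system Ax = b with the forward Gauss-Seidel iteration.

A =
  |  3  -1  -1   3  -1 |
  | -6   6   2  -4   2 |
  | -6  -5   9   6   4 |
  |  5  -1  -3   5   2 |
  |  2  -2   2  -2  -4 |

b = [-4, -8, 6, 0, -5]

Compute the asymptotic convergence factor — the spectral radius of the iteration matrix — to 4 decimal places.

Diagonal D = diag(3, 6, 9, 5, -4); L, U strict lower/upper.
GS T = -(D+L)⁻¹U: row 0 first, T[0,1] = -(-1)/(3) = +0.3333; later rows by forward substitution.
  T[0,:] = [+0.0000 +0.3333 +0.3333 -1.0000 +0.3333]
  T[1,:] = [+0.0000 +0.3333 +0.0000 -0.3333 -0.0000]
  T[2,:] = [+0.0000 +0.4074 +0.2222 -1.5185 -0.2222]
  T[3,:] = [+0.0000 -0.0222 -0.2000 +0.0222 -0.8667]
  T[4,:] = [+0.0000 +0.2148 +0.3778 -1.1037 +0.4889]
eigenvalue magnitudes: 1.5221, 0.6250, 0.2357, 0.0661, 0.0000.
ρ = 1.5221; 1.5221 > 1 ⇒ diverges.

1.5221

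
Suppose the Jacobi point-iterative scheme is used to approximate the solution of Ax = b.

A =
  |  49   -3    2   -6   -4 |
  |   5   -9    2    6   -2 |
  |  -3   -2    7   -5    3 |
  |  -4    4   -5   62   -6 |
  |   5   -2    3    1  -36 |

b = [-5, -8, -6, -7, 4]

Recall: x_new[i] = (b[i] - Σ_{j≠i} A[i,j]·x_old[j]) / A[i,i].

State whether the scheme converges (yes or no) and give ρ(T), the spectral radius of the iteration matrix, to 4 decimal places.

Let D = diag(49, -9, 7, 62, -36); L, U the strict triangles.
T_J = -D⁻¹(L+U): T[2,4] = -(3)/(7) = -0.4286; T[2,2] = 0.
  T[0,:] = [+0.0000  +0.0612  -0.0408  +0.1224  +0.0816]
  T[1,:] = [+0.5556  +0.0000  +0.2222  +0.6667  -0.2222]
  T[2,:] = [+0.4286  +0.2857  +0.0000  +0.7143  -0.4286]
  T[3,:] = [+0.0645  -0.0645  +0.0806  +0.0000  +0.0968]
  T[4,:] = [+0.1389  -0.0556  +0.0833  +0.0278  +0.0000]
eigenvalue magnitudes: 0.3502, 0.2577, 0.1090, 0.1090, 0.0453.
ρ = 0.3502; 0.3502 < 1, so it converges for any x₀.

yes, ρ = 0.3502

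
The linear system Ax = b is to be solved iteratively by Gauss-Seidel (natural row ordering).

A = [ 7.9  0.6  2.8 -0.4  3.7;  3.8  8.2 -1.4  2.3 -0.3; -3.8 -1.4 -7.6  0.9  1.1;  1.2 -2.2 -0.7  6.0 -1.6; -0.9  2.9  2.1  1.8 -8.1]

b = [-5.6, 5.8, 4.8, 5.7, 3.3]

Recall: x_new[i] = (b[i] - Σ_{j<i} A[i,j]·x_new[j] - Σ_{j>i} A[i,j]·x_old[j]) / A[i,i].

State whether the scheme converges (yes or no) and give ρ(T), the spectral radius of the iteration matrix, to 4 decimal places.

A = D + L + U where D = diag(7.9, 8.2, -7.6, 6, -8.1).
Gauss-Seidel: T = -(D+L)⁻¹U, row 0 first, T[0,3] = -(-0.4)/(7.9) = +0.0506; later rows by forward substitution.
  T[0,:] = [+0.0000, -0.0759, -0.3544, +0.0506, -0.4684]
  T[1,:] = [+0.0000, +0.0352, +0.3350, -0.3040, +0.2536]
  T[2,:] = [+0.0000, +0.0315, +0.1155, +0.1491, +0.3322]
  T[3,:] = [+0.0000, +0.0318, +0.2072, -0.1042, +0.4921]
  T[4,:] = [+0.0000, +0.0363, +0.2353, -0.0989, +0.3383]
moduli |λ_i(T)| = 0.5376, 0.1222, 0.1222, 0.0057, 0.0000.
ρ = 0.5376; 0.5376 < 1, so it converges for any x₀.

yes, ρ = 0.5376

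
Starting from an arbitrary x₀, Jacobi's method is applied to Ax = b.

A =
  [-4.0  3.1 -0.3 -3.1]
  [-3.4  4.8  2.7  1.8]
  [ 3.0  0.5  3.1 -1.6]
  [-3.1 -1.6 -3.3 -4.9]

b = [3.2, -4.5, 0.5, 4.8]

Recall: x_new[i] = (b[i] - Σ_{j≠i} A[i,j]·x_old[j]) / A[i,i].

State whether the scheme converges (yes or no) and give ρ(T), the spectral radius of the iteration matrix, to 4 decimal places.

no, ρ = 1.1890

Split A = D + L + U, D = diag(-4, 4.8, 3.1, -4.9).
Jacobi T = -D⁻¹(L+U): T[2,0] = -(3)/(3.1) = -0.9677; T[2,2] = 0.
  T[0,:] = [+0.0000  +0.7750  -0.0750  -0.7750]
  T[1,:] = [+0.7083  +0.0000  -0.5625  -0.3750]
  T[2,:] = [-0.9677  -0.1613  +0.0000  +0.5161]
  T[3,:] = [-0.6327  -0.3265  -0.6735  +0.0000]
eigenvalue magnitudes: 1.1890, 0.8903, 0.4127, 0.4127.
spectral radius ρ = 1.1890; 1.1890 > 1, so it fails to converge.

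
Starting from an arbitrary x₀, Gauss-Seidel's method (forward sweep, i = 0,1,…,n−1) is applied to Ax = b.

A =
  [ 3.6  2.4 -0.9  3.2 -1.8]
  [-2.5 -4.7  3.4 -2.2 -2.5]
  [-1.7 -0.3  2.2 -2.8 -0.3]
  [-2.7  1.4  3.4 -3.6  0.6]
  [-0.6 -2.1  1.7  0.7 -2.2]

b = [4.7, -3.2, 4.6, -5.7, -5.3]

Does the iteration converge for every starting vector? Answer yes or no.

no

Split A = D + L + U, D = diag(3.6, -4.7, 2.2, -3.6, -2.2).
T_GS = -(D+L)⁻¹U: row 0 first, T[0,1] = -(2.4)/(3.6) = -0.6667; later rows by forward substitution.
  T[0,:] = [+0.0000 -0.6667 +0.2500 -0.8889 +0.5000]
  T[1,:] = [+0.0000 +0.3546 +0.5904 +0.0047 -0.7979]
  T[2,:] = [+0.0000 -0.4668 +0.2737 +0.5865 +0.4139]
  T[3,:] = [+0.0000 +0.1970 +0.3006 +1.2224 -0.1277]
  T[4,:] = [+0.0000 -0.4547 -0.3246 +1.0801 +0.9045]
|roots of det(T-λI)|: 1.3288, 0.8340, 0.8340, 0.0302, 0.0000.
spectral radius ρ = 1.3288; 1.3288 > 1: divergent.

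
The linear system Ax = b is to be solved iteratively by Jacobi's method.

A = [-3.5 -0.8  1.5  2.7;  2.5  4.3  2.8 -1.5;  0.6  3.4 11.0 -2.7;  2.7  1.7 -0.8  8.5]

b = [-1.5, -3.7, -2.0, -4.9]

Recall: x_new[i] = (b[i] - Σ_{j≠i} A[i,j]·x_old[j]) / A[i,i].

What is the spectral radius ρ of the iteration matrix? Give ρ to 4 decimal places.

0.6575

Diagonal D = diag(-3.5, 4.3, 11, 8.5); L, U strict lower/upper.
Jacobi T = -D⁻¹(L+U): T[2,3] = -(-2.7)/(11) = +0.2455; T[2,2] = 0.
  T[0,:] = [+0.0000  -0.2286  +0.4286  +0.7714]
  T[1,:] = [-0.5814  +0.0000  -0.6512  +0.3488]
  T[2,:] = [-0.0545  -0.3091  +0.0000  +0.2455]
  T[3,:] = [-0.3176  -0.2000  +0.0941  +0.0000]
eigenvalue magnitudes: 0.6575, 0.5525, 0.5525, 0.3384.
spectral radius ρ = 0.6575; 0.6575 < 1: convergent.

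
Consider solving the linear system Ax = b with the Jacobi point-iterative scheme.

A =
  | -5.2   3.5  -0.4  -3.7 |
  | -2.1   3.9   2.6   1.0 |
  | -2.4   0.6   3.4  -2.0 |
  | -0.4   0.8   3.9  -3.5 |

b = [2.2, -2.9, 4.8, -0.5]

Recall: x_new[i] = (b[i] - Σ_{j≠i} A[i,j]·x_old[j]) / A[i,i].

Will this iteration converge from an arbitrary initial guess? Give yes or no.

Let D = diag(-5.2, 3.9, 3.4, -3.5); L, U the strict triangles.
T_J = -D⁻¹(L+U): T[3,1] = -(0.8)/(-3.5) = +0.2286; T[3,3] = 0.
  T[0,:] = [+0.0000 +0.6731 -0.0769 -0.7115]
  T[1,:] = [+0.5385 +0.0000 -0.6667 -0.2564]
  T[2,:] = [+0.7059 -0.1765 +0.0000 +0.5882]
  T[3,:] = [-0.1143 +0.2286 +1.1143 +0.0000]
|roots of det(T-λI)|: 1.3124, 0.9416, 0.9416, 0.1798.
ρ = 1.3124; 1.3124 > 1 ⇒ diverges.

no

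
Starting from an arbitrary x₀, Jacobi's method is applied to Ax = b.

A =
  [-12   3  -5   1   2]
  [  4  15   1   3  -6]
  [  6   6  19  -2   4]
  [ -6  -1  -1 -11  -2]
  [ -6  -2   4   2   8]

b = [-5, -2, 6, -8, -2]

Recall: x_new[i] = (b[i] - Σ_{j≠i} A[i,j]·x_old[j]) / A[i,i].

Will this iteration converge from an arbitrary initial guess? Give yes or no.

Let D = diag(-12, 15, 19, -11, 8); L, U the strict triangles.
T_J = -D⁻¹(L+U): T[3,4] = -(-2)/(-11) = -0.1818; T[3,3] = 0.
  T[0,:] = [+0.0000  +0.2500  -0.4167  +0.0833  +0.1667]
  T[1,:] = [-0.2667  +0.0000  -0.0667  -0.2000  +0.4000]
  T[2,:] = [-0.3158  -0.3158  +0.0000  +0.1053  -0.2105]
  T[3,:] = [-0.5455  -0.0909  -0.0909  +0.0000  -0.1818]
  T[4,:] = [+0.7500  +0.2500  -0.5000  -0.2500  +0.0000]
|λ(T)| sorted: 0.9269, 0.3695, 0.3695, 0.3601, 0.3601.
ρ = 0.9269; 0.9269 < 1: convergent.

yes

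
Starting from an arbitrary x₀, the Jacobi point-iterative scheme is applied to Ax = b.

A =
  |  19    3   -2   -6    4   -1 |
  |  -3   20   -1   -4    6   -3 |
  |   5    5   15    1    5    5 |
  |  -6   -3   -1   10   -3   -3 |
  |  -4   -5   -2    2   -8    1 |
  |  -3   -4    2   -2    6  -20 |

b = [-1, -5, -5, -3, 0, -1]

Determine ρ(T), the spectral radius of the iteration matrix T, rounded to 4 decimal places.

0.9097

Let D = diag(19, 20, 15, 10, -8, -20); L, U the strict triangles.
Jacobi: T = -D⁻¹(L+U), T[5,3] = -(-2)/(-20) = -0.1000; T[5,5] = 0.
  T[0,:] = [+0.0000, -0.1579, +0.1053, +0.3158, -0.2105, +0.0526]
  T[1,:] = [+0.1500, +0.0000, +0.0500, +0.2000, -0.3000, +0.1500]
  T[2,:] = [-0.3333, -0.3333, +0.0000, -0.0667, -0.3333, -0.3333]
  T[3,:] = [+0.6000, +0.3000, +0.1000, +0.0000, +0.3000, +0.3000]
  T[4,:] = [-0.5000, -0.6250, -0.2500, +0.2500, +0.0000, +0.1250]
  T[5,:] = [-0.1500, -0.2000, +0.1000, -0.1000, +0.3000, +0.0000]
moduli |λ_i(T)| = 0.9097, 0.5917, 0.3244, 0.3244, 0.1604, 0.1492.
ρ(T) = max|λ| = 0.9097; 0.9097 < 1, so it converges for any x₀.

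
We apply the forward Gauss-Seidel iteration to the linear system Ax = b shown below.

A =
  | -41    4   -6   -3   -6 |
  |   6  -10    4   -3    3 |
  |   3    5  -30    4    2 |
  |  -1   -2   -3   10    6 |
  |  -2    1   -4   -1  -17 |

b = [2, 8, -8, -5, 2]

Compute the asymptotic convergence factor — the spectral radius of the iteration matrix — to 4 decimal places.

0.1900

Let D = diag(-41, -10, -30, 10, -17); L, U the strict triangles.
T_GS = -(D+L)⁻¹U: row 0 first, T[0,1] = -(4)/(-41) = +0.0976; later rows by forward substitution.
  T[0,:] = [+0.0000  +0.0976  -0.1463  -0.0732  -0.1463]
  T[1,:] = [+0.0000  +0.0585  +0.3122  -0.3439  +0.2122]
  T[2,:] = [+0.0000  +0.0195  +0.0374  +0.0687  +0.0874]
  T[3,:] = [+0.0000  +0.0273  +0.0590  -0.0555  -0.5460]
  T[4,:] = [+0.0000  -0.0142  +0.0233  -0.0245  +0.0413]
|eigenvalues of T|: 0.1900, 0.1418, 0.1418, 0.0962, 0.0000.
ρ(T) = max|λ| = 0.1900; 0.1900 < 1, so it converges for any x₀.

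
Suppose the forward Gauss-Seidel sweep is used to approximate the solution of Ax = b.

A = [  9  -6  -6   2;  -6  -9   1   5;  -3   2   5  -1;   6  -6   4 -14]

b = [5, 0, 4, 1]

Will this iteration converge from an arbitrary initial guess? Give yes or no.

A = D + L + U where D = diag(9, -9, 5, -14).
Gauss-Seidel: T = -(D+L)⁻¹U, row 0 first, T[0,3] = -(2)/(9) = -0.2222; later rows by forward substitution.
  T[0,:] = [+0.0000, +0.6667, +0.6667, -0.2222]
  T[1,:] = [+0.0000, -0.4444, -0.3333, +0.7037]
  T[2,:] = [+0.0000, +0.5778, +0.5333, -0.2148]
  T[3,:] = [+0.0000, +0.6413, +0.5810, -0.4582]
|λ(T)| sorted: 0.8467, 0.4926, 0.0152, 0.0000.
spectral radius ρ = 0.8467; 0.8467 < 1: convergent.

yes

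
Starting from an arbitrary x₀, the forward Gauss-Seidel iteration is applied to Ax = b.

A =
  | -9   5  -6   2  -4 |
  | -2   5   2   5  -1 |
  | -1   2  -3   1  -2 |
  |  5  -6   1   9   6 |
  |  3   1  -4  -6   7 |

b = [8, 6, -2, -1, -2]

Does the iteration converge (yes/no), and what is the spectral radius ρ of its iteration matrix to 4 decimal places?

no, ρ = 1.2814

A = D + L + U where D = diag(-9, 5, -3, 9, 7).
Gauss-Seidel: T = -(D+L)⁻¹U, row 0 first, T[0,3] = -(2)/(-9) = +0.2222; later rows by forward substitution.
  T[0,:] = [+0.0000  +0.5556  -0.6667  +0.2222  -0.4444]
  T[1,:] = [+0.0000  +0.2222  -0.6667  -0.9111  +0.0222]
  T[2,:] = [+0.0000  -0.0370  -0.2222  -0.3481  -0.5037]
  T[3,:] = [+0.0000  -0.1564  -0.0494  -0.6922  -0.3490]
  T[4,:] = [+0.0000  -0.4250  +0.2116  -0.7573  -0.3996]
|λ(T)| sorted: 1.2814, 0.4077, 0.4077, 0.0994, 0.0000.
spectral radius ρ = 1.2814; 1.2814 > 1 ⇒ diverges.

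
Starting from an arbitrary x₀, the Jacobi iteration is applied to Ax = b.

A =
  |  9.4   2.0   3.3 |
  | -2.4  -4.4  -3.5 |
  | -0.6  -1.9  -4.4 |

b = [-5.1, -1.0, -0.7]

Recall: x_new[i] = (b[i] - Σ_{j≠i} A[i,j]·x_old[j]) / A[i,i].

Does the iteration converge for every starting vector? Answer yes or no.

yes

Split A = D + L + U, D = diag(9.4, -4.4, -4.4).
T_J = -D⁻¹(L+U): T[0,2] = -(3.3)/(9.4) = -0.3511; T[0,0] = 0.
  T[0,:] = [+0.0000  -0.2128  -0.3511]
  T[1,:] = [-0.5455  +0.0000  -0.7955]
  T[2,:] = [-0.1364  -0.4318  +0.0000]
|eigenvalues of T|: 0.7998, 0.5662, 0.2335.
spectral radius ρ = 0.7998; 0.7998 < 1, so it converges for any x₀.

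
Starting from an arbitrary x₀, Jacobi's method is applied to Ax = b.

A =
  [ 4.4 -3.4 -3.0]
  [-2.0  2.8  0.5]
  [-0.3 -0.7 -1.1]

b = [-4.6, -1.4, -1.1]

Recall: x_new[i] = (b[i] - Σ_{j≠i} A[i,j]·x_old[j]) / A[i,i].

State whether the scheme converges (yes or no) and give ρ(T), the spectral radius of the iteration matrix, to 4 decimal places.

Let D = diag(4.4, 2.8, -1.1); L, U the strict triangles.
T_J = -D⁻¹(L+U): T[0,1] = -(-3.4)/(4.4) = +0.7727; T[0,0] = 0.
  T[0,:] = [+0.0000  +0.7727  +0.6818]
  T[1,:] = [+0.7143  +0.0000  -0.1786]
  T[2,:] = [-0.2727  -0.6364  +0.0000]
|roots of det(T-λI)|: 0.8869, 0.5541, 0.5541.
spectral radius ρ = 0.8869; 0.8869 < 1 ⇒ converges.

yes, ρ = 0.8869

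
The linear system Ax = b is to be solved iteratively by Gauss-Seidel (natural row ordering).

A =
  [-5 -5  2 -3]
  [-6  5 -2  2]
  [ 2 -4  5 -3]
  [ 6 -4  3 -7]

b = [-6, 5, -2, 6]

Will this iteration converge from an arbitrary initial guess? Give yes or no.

no

A = D + L + U where D = diag(-5, 5, 5, -7).
Gauss-Seidel: T = -(D+L)⁻¹U, row 0 first, T[0,2] = -(2)/(-5) = +0.4000; later rows by forward substitution.
  T[0,:] = [+0.0000 -1.0000 +0.4000 -0.6000]
  T[1,:] = [+0.0000 -1.2000 +0.8800 -1.1200]
  T[2,:] = [+0.0000 -0.5600 +0.5440 -0.0560]
  T[3,:] = [+0.0000 -0.4114 +0.0731 +0.1017]
|roots of det(T-λI)|: 1.2395, 0.4074, 0.4074, 0.0000.
ρ(T) = max|λ| = 1.2395; 1.2395 > 1 ⇒ diverges.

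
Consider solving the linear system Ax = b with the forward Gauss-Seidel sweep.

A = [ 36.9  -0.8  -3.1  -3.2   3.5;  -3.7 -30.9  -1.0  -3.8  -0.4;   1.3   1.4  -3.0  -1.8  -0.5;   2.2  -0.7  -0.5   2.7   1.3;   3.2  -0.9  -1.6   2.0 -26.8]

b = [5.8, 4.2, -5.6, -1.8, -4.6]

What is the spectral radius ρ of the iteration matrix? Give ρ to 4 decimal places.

A = D + L + U where D = diag(36.9, -30.9, -3, 2.7, -26.8).
Gauss-Seidel: T = -(D+L)⁻¹U, row 0 first, T[0,2] = -(-3.1)/(36.9) = +0.0840; later rows by forward substitution.
  T[0,:] = [+0.0000, +0.0217, +0.0840, +0.0867, -0.0949]
  T[1,:] = [+0.0000, -0.0026, -0.0424, -0.1334, -0.0016]
  T[2,:] = [+0.0000, +0.0082, +0.0166, -0.6247, -0.2085]
  T[3,:] = [+0.0000, -0.0168, -0.0764, -0.2209, -0.4432]
  T[4,:] = [+0.0000, +0.0009, +0.0048, +0.0356, -0.0319]
eigenvalue magnitudes: 0.2993, 0.1379, 0.0844, 0.0070, 0.0000.
ρ = 0.2993; 0.2993 < 1 ⇒ converges.

0.2993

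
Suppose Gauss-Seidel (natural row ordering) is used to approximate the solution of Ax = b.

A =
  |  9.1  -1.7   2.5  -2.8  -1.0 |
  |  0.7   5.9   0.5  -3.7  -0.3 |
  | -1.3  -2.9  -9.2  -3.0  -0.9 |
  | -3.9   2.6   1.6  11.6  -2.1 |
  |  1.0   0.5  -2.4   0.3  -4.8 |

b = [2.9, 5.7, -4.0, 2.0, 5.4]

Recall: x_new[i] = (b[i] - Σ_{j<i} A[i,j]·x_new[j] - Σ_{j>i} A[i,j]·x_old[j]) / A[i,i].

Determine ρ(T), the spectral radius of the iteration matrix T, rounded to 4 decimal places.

0.5637

A = D + L + U where D = diag(9.1, 5.9, -9.2, 11.6, -4.8).
Gauss-Seidel: T = -(D+L)⁻¹U, row 0 first, T[0,4] = -(-1)/(9.1) = +0.1099; later rows by forward substitution.
  T[0,:] = [+0.0000 +0.1868 -0.2747 +0.3077 +0.1099]
  T[1,:] = [+0.0000 -0.0222 -0.0522 +0.5906 +0.0378]
  T[2,:] = [+0.0000 -0.0194 +0.0553 -0.5557 -0.1253]
  T[3,:] = [+0.0000 +0.0705 -0.0883 +0.0477 +0.2268]
  T[4,:] = [+0.0000 +0.0507 -0.0958 +0.4065 +0.1036]
eigenvalue magnitudes: 0.5637, 0.3010, 0.0586, 0.0196, 0.0000.
ρ = 0.5637; 0.5637 < 1 ⇒ converges.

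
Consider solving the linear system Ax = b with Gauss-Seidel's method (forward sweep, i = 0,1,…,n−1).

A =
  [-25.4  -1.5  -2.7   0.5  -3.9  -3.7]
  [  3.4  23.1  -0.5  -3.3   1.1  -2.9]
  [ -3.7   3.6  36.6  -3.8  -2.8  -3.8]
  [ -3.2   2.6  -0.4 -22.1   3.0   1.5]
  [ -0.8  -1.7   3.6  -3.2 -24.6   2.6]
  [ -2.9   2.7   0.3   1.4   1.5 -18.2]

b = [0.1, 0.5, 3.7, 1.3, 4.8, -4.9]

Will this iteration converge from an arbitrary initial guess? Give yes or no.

Split A = D + L + U, D = diag(-25.4, 23.1, 36.6, -22.1, -24.6, -18.2).
Gauss-Seidel: T = -(D+L)⁻¹U, row 0 first, T[0,2] = -(-2.7)/(-25.4) = -0.1063; later rows by forward substitution.
  T[0,:] = [+0.0000  -0.0591  -0.1063  +0.0197  -0.1535  -0.1457]
  T[1,:] = [+0.0000  +0.0087  +0.0373  +0.1400  -0.0250  +0.1470]
  T[2,:] = [+0.0000  -0.0068  -0.0144  +0.0920  +0.0634  +0.0746]
  T[3,:] = [+0.0000  +0.0097  +0.0200  +0.0119  +0.1539  +0.1049]
  T[4,:] = [+0.0000  -0.0009  -0.0038  +0.0016  -0.0040  +0.0975]
  T[5,:] = [+0.0000  +0.0113  +0.0235  +0.0202  +0.0333  +0.0624]
eigenvalue magnitudes: 0.1683, 0.0814, 0.0610, 0.0610, 0.0060, 0.0000.
spectral radius ρ = 0.1683; 0.1683 < 1, so it converges for any x₀.

yes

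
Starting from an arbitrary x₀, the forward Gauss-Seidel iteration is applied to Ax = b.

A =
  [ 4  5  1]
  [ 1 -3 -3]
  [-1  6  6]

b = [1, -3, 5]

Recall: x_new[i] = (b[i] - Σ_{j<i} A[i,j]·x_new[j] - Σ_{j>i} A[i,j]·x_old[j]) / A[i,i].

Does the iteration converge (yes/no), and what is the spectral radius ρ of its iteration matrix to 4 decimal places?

yes, ρ = 0.8657

Let D = diag(4, -3, 6); L, U the strict triangles.
T_GS = -(D+L)⁻¹U: row 0 first, T[0,2] = -(1)/(4) = -0.2500; later rows by forward substitution.
  T[0,:] = [+0.0000, -1.2500, -0.2500]
  T[1,:] = [+0.0000, -0.4167, -1.0833]
  T[2,:] = [+0.0000, +0.2083, +1.0417]
eigenvalue magnitudes: 0.8657, 0.2407, 0.0000.
ρ(T) = max|λ| = 0.8657; 0.8657 < 1 ⇒ converges.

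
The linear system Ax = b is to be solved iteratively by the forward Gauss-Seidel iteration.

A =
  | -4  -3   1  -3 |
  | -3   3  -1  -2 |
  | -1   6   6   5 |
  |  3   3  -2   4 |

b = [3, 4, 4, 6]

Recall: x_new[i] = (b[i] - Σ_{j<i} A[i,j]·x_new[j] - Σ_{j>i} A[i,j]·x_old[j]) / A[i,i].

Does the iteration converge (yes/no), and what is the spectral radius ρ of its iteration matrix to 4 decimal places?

Split A = D + L + U, D = diag(-4, 3, 6, 4).
T_GS = -(D+L)⁻¹U: row 0 first, T[0,2] = -(1)/(-4) = +0.2500; later rows by forward substitution.
  T[0,:] = [+0.0000 -0.7500 +0.2500 -0.7500]
  T[1,:] = [+0.0000 -0.7500 +0.5833 -0.0833]
  T[2,:] = [+0.0000 +0.6250 -0.5417 -0.8750]
  T[3,:] = [+0.0000 +1.4375 -0.8958 +0.1875]
moduli |λ_i(T)| = 1.6757, 0.3054, 0.3054, 0.0000.
ρ = 1.6757; 1.6757 > 1 ⇒ diverges.

no, ρ = 1.6757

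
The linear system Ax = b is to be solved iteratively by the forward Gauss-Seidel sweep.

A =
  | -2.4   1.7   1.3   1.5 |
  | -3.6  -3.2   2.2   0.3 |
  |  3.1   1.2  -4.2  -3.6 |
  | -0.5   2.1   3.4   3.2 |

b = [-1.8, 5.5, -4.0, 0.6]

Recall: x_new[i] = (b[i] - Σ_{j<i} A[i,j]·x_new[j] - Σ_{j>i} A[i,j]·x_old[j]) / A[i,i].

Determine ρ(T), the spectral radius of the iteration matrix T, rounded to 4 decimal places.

Diagonal D = diag(-2.4, -3.2, -4.2, 3.2); L, U strict lower/upper.
Gauss-Seidel: T = -(D+L)⁻¹U, row 0 first, T[0,1] = -(1.7)/(-2.4) = +0.7083; later rows by forward substitution.
  T[0,:] = [+0.0000 +0.7083 +0.5417 +0.6250]
  T[1,:] = [+0.0000 -0.7969 +0.0781 -0.6094]
  T[2,:] = [+0.0000 +0.2951 +0.4221 -0.5699]
  T[3,:] = [+0.0000 +0.3200 -0.4151 +1.1031]
moduli |λ_i(T)| = 1.3114, 0.6586, 0.0755, 0.0000.
ρ = 1.3114; 1.3114 > 1 ⇒ diverges.

1.3114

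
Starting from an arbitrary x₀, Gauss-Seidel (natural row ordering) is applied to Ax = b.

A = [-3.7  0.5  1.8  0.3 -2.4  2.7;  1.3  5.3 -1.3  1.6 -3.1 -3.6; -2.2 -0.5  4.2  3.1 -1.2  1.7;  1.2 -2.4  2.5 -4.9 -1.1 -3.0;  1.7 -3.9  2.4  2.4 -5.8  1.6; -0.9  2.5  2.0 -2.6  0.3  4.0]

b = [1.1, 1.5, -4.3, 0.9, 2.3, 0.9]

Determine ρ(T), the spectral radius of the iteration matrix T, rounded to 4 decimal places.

1.1810

Split A = D + L + U, D = diag(-3.7, 5.3, 4.2, -4.9, -5.8, 4).
T_GS = -(D+L)⁻¹U: row 0 first, T[0,1] = -(0.5)/(-3.7) = +0.1351; later rows by forward substitution.
  T[0,:] = [+0.0000, +0.1351, +0.4865, +0.0811, -0.6486, +0.7297]
  T[1,:] = [+0.0000, -0.0331, +0.1260, -0.3218, +0.7440, +0.5003]
  T[2,:] = [+0.0000, +0.0668, +0.2698, -0.7339, +0.0345, +0.0370]
  T[3,:] = [+0.0000, +0.0834, +0.1951, -0.1970, -0.7301, -0.6597]
  T[4,:] = [+0.0000, +0.1241, +0.2503, -0.1451, -0.9782, -0.1043]
  T[5,:] = [+0.0000, +0.0626, +0.0039, +0.4692, -1.0294, -0.5879]
|λ(T)| sorted: 1.1810, 0.4362, 0.4362, 0.0613, 0.0248, 0.0000.
ρ(T) = max|λ| = 1.1810; 1.1810 > 1, so it fails to converge.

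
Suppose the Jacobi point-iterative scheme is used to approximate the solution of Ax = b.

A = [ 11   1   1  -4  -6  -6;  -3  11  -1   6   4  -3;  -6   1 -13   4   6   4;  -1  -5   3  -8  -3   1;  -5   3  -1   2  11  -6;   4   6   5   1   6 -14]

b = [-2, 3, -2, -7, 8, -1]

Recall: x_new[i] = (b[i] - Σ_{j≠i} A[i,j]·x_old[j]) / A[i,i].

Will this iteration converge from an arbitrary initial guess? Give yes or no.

Let D = diag(11, 11, -13, -8, 11, -14); L, U the strict triangles.
T_J = -D⁻¹(L+U): T[0,5] = -(-6)/(11) = +0.5455; T[0,0] = 0.
  T[0,:] = [+0.0000, -0.0909, -0.0909, +0.3636, +0.5455, +0.5455]
  T[1,:] = [+0.2727, +0.0000, +0.0909, -0.5455, -0.3636, +0.2727]
  T[2,:] = [-0.4615, +0.0769, +0.0000, +0.3077, +0.4615, +0.3077]
  T[3,:] = [-0.1250, -0.6250, +0.3750, +0.0000, -0.3750, +0.1250]
  T[4,:] = [+0.4545, -0.2727, +0.0909, -0.1818, +0.0000, +0.5455]
  T[5,:] = [+0.2857, +0.4286, +0.3571, +0.0714, +0.4286, +0.0000]
|eigenvalues of T|: 1.1707, 0.9312, 0.6572, 0.4356, 0.4356, 0.0344.
ρ = 1.1707; 1.1707 > 1, so it fails to converge.

no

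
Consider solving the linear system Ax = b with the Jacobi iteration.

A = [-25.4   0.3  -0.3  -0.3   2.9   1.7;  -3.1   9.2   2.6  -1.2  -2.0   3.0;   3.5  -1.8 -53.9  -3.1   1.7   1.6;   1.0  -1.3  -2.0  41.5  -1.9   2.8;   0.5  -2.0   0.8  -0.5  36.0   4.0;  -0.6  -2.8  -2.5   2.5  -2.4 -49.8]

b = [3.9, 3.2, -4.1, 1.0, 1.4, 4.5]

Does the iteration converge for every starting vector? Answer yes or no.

yes

Let D = diag(-25.4, 9.2, -53.9, 41.5, 36, -49.8); L, U the strict triangles.
Jacobi: T = -D⁻¹(L+U), T[0,1] = -(0.3)/(-25.4) = +0.0118; T[0,0] = 0.
  T[0,:] = [+0.0000, +0.0118, -0.0118, -0.0118, +0.1142, +0.0669]
  T[1,:] = [+0.3370, +0.0000, -0.2826, +0.1304, +0.2174, -0.3261]
  T[2,:] = [+0.0649, -0.0334, +0.0000, -0.0575, +0.0315, +0.0297]
  T[3,:] = [-0.0241, +0.0313, +0.0482, +0.0000, +0.0458, -0.0675]
  T[4,:] = [-0.0139, +0.0556, -0.0222, +0.0139, +0.0000, -0.1111]
  T[5,:] = [-0.0120, -0.0562, -0.0502, +0.0502, -0.0482, +0.0000]
moduli |λ_i(T)| = 0.2538, 0.2040, 0.0909, 0.0909, 0.0559, 0.0559.
ρ(T) = max|λ| = 0.2538; 0.2538 < 1: convergent.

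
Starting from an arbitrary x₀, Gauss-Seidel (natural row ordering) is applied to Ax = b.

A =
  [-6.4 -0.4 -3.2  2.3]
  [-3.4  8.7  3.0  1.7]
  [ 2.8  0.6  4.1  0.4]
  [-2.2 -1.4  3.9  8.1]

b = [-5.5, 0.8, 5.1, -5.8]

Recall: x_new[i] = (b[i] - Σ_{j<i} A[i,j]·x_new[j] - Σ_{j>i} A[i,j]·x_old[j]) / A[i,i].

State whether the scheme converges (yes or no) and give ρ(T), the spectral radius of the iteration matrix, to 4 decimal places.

yes, ρ = 0.6926

Write A = D+L+U with D = diag(-6.4, 8.7, 4.1, 8.1).
GS T = -(D+L)⁻¹U: row 0 first, T[0,2] = -(-3.2)/(-6.4) = -0.5000; later rows by forward substitution.
  T[0,:] = [+0.0000, -0.0625, -0.5000, +0.3594]
  T[1,:] = [+0.0000, -0.0244, -0.5402, -0.0550]
  T[2,:] = [+0.0000, +0.0463, +0.4205, -0.3349]
  T[3,:] = [+0.0000, -0.0435, -0.4316, +0.2494]
moduli |λ_i(T)| = 0.6926, 0.0607, 0.0136, 0.0000.
ρ(T) = max|λ| = 0.6926; 0.6926 < 1: convergent.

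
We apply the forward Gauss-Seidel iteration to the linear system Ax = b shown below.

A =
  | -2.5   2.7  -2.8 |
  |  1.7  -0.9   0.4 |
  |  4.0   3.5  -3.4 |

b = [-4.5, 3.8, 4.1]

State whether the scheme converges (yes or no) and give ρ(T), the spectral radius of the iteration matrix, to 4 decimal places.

Split A = D + L + U, D = diag(-2.5, -0.9, -3.4).
Gauss-Seidel: T = -(D+L)⁻¹U, row 0 first, T[0,1] = -(2.7)/(-2.5) = +1.0800; later rows by forward substitution.
  T[0,:] = [+0.0000, +1.0800, -1.1200]
  T[1,:] = [+0.0000, +2.0400, -1.6711]
  T[2,:] = [+0.0000, +3.3706, -3.0379]
eigenvalue magnitudes: 1.4010, 0.4031, 0.0000.
ρ = 1.4010; 1.4010 > 1, so it fails to converge.

no, ρ = 1.4010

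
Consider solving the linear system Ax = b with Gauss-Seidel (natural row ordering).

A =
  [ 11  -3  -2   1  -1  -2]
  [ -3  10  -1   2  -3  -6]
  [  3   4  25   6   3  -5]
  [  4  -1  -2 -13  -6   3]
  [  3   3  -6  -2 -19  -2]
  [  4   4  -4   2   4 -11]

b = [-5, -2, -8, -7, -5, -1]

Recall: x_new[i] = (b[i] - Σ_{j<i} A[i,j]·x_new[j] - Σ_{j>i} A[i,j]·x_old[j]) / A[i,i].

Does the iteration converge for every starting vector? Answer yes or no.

yes

A = D + L + U where D = diag(11, 10, 25, -13, -19, -11).
T_GS = -(D+L)⁻¹U: row 0 first, T[0,2] = -(-2)/(11) = +0.1818; later rows by forward substitution.
  T[0,:] = [+0.0000 +0.2727 +0.1818 -0.0909 +0.0909 +0.1818]
  T[1,:] = [+0.0000 +0.0818 +0.1545 -0.2273 +0.3273 +0.6545]
  T[2,:] = [+0.0000 -0.0458 -0.0465 -0.1927 -0.1833 +0.0735]
  T[3,:] = [+0.0000 +0.0847 +0.0512 +0.0192 -0.4305 +0.2251]
  T[4,:] = [+0.0000 +0.0615 +0.0624 +0.0086 +0.1692 -0.0201]
  T[5,:] = [+0.0000 +0.1834 +0.1712 -0.0390 +0.2020 +0.3110]
|λ(T)| sorted: 0.5180, 0.2260, 0.1301, 0.1301, 0.0583, 0.0000.
ρ(T) = max|λ| = 0.5180; 0.5180 < 1: convergent.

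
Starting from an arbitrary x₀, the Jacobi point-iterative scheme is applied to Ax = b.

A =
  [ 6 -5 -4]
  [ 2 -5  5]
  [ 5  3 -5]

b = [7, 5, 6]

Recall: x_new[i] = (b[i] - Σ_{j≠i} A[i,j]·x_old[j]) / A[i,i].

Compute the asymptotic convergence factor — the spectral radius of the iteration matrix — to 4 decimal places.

1.5035

Let D = diag(6, -5, -5); L, U the strict triangles.
Jacobi T = -D⁻¹(L+U): T[0,1] = -(-5)/(6) = +0.8333; T[0,0] = 0.
  T[0,:] = [+0.0000 +0.8333 +0.6667]
  T[1,:] = [+0.4000 +0.0000 +1.0000]
  T[2,:] = [+1.0000 +0.6000 +0.0000]
|λ(T)| sorted: 1.5035, 0.8128, 0.8128.
ρ(T) = max|λ| = 1.5035; 1.5035 > 1: divergent.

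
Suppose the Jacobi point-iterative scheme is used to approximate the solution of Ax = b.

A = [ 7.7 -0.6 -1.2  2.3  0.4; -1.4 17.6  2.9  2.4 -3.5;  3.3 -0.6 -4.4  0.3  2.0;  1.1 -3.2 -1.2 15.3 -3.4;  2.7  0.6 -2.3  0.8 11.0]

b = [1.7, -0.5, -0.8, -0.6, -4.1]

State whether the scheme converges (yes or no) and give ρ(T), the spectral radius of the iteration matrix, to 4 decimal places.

Split A = D + L + U, D = diag(7.7, 17.6, -4.4, 15.3, 11).
Jacobi T = -D⁻¹(L+U): T[0,3] = -(2.3)/(7.7) = -0.2987; T[0,0] = 0.
  T[0,:] = [+0.0000  +0.0779  +0.1558  -0.2987  -0.0519]
  T[1,:] = [+0.0795  +0.0000  -0.1648  -0.1364  +0.1989]
  T[2,:] = [+0.7500  -0.1364  +0.0000  +0.0682  +0.4545]
  T[3,:] = [-0.0719  +0.2092  +0.0784  +0.0000  +0.2222]
  T[4,:] = [-0.2455  -0.0545  +0.2091  -0.0727  +0.0000]
moduli |λ_i(T)| = 0.6140, 0.3390, 0.3390, 0.2724, 0.2724.
ρ = 0.6140; 0.6140 < 1 ⇒ converges.

yes, ρ = 0.6140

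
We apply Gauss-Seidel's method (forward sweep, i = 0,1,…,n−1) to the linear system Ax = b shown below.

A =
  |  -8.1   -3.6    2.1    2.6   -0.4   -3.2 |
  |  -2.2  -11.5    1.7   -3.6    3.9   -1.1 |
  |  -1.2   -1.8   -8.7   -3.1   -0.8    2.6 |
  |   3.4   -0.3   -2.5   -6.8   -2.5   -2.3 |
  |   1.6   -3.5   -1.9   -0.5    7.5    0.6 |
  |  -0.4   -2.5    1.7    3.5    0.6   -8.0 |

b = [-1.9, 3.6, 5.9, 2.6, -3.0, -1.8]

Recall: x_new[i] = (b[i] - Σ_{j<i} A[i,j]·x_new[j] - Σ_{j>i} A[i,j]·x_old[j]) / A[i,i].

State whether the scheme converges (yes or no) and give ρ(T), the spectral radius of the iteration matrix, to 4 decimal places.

yes, ρ = 0.5505

Write A = D+L+U with D = diag(-8.1, -11.5, -8.7, -6.8, 7.5, -8).
GS T = -(D+L)⁻¹U: row 0 first, T[0,2] = -(2.1)/(-8.1) = +0.2593; later rows by forward substitution.
  T[0,:] = [+0.0000, -0.4444, +0.2593, +0.3210, -0.0494, -0.3951]
  T[1,:] = [+0.0000, +0.0850, +0.0982, -0.3744, +0.3486, -0.0201]
  T[2,:] = [+0.0000, +0.0437, -0.0561, -0.3231, -0.1573, +0.3575]
  T[3,:] = [+0.0000, -0.2420, +0.1459, +0.2958, -0.3499, -0.6663]
  T[4,:] = [+0.0000, +0.1294, -0.0139, -0.3054, +0.1100, +0.0411]
  T[5,:] = [+0.0000, -0.0912, +0.0072, +0.1388, -0.2847, -0.1864]
|eigenvalues of T|: 0.5505, 0.2866, 0.1360, 0.1360, 0.0118, 0.0000.
spectral radius ρ = 0.5505; 0.5505 < 1, so it converges for any x₀.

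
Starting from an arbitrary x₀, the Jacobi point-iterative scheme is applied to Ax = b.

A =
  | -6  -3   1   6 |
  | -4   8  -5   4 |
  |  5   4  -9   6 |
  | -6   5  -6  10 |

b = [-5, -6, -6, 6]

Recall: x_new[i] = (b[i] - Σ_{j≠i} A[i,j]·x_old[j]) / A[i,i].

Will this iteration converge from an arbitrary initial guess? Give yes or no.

Let D = diag(-6, 8, -9, 10); L, U the strict triangles.
Jacobi: T = -D⁻¹(L+U), T[2,1] = -(4)/(-9) = +0.4444; T[2,2] = 0.
  T[0,:] = [+0.0000, -0.5000, +0.1667, +1.0000]
  T[1,:] = [+0.5000, +0.0000, +0.6250, -0.5000]
  T[2,:] = [+0.5556, +0.4444, +0.0000, +0.6667]
  T[3,:] = [+0.6000, -0.5000, +0.6000, +0.0000]
|eigenvalues of T|: 1.1663, 0.9778, 0.5451, 0.3567.
spectral radius ρ = 1.1663; 1.1663 > 1, so it fails to converge.

no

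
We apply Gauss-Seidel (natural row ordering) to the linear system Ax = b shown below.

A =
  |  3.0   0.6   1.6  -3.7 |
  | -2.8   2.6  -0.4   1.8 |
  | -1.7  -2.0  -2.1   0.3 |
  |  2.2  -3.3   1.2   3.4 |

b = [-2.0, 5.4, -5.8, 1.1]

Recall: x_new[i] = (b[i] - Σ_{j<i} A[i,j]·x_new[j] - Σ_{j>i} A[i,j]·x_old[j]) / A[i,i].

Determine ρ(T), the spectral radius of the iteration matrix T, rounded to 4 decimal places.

Diagonal D = diag(3, 2.6, -2.1, 3.4); L, U strict lower/upper.
Gauss-Seidel: T = -(D+L)⁻¹U, row 0 first, T[0,3] = -(-3.7)/(3) = +1.2333; later rows by forward substitution.
  T[0,:] = [+0.0000  -0.2000  -0.5333  +1.2333]
  T[1,:] = [+0.0000  -0.2154  -0.4205  +0.6359]
  T[2,:] = [+0.0000  +0.3670  +0.8322  -1.4612]
  T[3,:] = [+0.0000  -0.2092  -0.3568  +0.3349]
eigenvalue magnitudes: 1.1358, 0.1693, 0.0148, 0.0000.
ρ = 1.1358; 1.1358 > 1: divergent.

1.1358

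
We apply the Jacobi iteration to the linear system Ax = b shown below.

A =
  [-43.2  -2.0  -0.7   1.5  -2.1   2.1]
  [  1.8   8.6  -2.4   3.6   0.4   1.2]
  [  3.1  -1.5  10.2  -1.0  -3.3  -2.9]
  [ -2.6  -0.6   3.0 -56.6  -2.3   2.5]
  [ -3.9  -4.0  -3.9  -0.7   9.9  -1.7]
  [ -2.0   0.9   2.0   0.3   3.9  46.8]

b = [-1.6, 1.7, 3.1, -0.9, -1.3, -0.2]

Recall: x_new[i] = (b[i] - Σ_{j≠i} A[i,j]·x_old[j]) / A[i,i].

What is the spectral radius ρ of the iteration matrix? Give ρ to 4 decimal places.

0.4574

Diagonal D = diag(-43.2, 8.6, 10.2, -56.6, 9.9, 46.8); L, U strict lower/upper.
Jacobi: T = -D⁻¹(L+U), T[1,4] = -(0.4)/(8.6) = -0.0465; T[1,1] = 0.
  T[0,:] = [+0.0000 -0.0463 -0.0162 +0.0347 -0.0486 +0.0486]
  T[1,:] = [-0.2093 +0.0000 +0.2791 -0.4186 -0.0465 -0.1395]
  T[2,:] = [-0.3039 +0.1471 +0.0000 +0.0980 +0.3235 +0.2843]
  T[3,:] = [-0.0459 -0.0106 +0.0530 +0.0000 -0.0406 +0.0442]
  T[4,:] = [+0.3939 +0.4040 +0.3939 +0.0707 +0.0000 +0.1717]
  T[5,:] = [+0.0427 -0.0192 -0.0427 -0.0064 -0.0833 +0.0000]
moduli |λ_i(T)| = 0.4574, 0.3404, 0.3404, 0.1160, 0.1160, 0.0290.
ρ(T) = max|λ| = 0.4574; 0.4574 < 1: convergent.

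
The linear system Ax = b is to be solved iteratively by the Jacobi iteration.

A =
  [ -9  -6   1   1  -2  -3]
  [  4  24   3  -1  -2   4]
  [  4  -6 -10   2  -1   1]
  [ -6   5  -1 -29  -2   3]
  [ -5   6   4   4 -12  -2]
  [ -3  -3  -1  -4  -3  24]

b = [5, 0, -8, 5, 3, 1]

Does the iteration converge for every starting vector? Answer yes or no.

Let D = diag(-9, 24, -10, -29, -12, 24); L, U the strict triangles.
T_J = -D⁻¹(L+U): T[0,3] = -(1)/(-9) = +0.1111; T[0,0] = 0.
  T[0,:] = [+0.0000  -0.6667  +0.1111  +0.1111  -0.2222  -0.3333]
  T[1,:] = [-0.1667  +0.0000  -0.1250  +0.0417  +0.0833  -0.1667]
  T[2,:] = [+0.4000  -0.6000  +0.0000  +0.2000  -0.1000  +0.1000]
  T[3,:] = [-0.2069  +0.1724  -0.0345  +0.0000  -0.0690  +0.1034]
  T[4,:] = [-0.4167  +0.5000  +0.3333  +0.3333  +0.0000  -0.1667]
  T[5,:] = [+0.1250  +0.1250  +0.0417  +0.1667  +0.1250  +0.0000]
|λ(T)| sorted: 0.6462, 0.3732, 0.3732, 0.2920, 0.0997, 0.0997.
ρ(T) = max|λ| = 0.6462; 0.6462 < 1 ⇒ converges.

yes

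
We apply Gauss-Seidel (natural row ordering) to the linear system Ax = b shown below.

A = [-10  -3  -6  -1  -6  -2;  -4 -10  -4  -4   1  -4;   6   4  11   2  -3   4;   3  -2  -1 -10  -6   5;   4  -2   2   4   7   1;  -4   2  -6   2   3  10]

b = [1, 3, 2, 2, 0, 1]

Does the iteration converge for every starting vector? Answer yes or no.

Write A = D+L+U with D = diag(-10, -10, 11, -10, 7, 10).
GS T = -(D+L)⁻¹U: row 0 first, T[0,5] = -(-2)/(-10) = -0.2000; later rows by forward substitution.
  T[0,:] = [+0.0000  -0.3000  -0.6000  -0.1000  -0.6000  -0.2000]
  T[1,:] = [+0.0000  +0.1200  -0.1600  -0.3600  +0.3400  -0.3200]
  T[2,:] = [+0.0000  +0.1200  +0.3855  +0.0036  +0.4764  -0.1382]
  T[3,:] = [+0.0000  -0.1260  -0.1865  +0.0416  -0.8956  +0.5178]
  T[4,:] = [+0.0000  +0.2434  +0.2936  -0.0705  +0.8157  -0.3764]
  T[5,:] = [+0.0000  -0.1198  -0.0275  +0.0470  -0.0878  -0.0895]
moduli |λ_i(T)| = 1.2649, 0.2728, 0.1669, 0.1669, 0.0778, 0.0000.
ρ = 1.2649; 1.2649 > 1, so it fails to converge.

no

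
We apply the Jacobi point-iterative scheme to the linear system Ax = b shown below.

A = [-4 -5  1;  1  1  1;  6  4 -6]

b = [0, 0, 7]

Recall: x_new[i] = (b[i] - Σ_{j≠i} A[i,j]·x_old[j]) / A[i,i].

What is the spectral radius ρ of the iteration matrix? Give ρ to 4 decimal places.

1.2928

Let D = diag(-4, 1, -6); L, U the strict triangles.
Jacobi T = -D⁻¹(L+U): T[0,2] = -(1)/(-4) = +0.2500; T[0,0] = 0.
  T[0,:] = [+0.0000, -1.2500, +0.2500]
  T[1,:] = [-1.0000, +0.0000, -1.0000]
  T[2,:] = [+1.0000, +0.6667, +0.0000]
|eigenvalues of T|: 1.2928, 0.9154, 0.9154.
ρ(T) = max|λ| = 1.2928; 1.2928 > 1: divergent.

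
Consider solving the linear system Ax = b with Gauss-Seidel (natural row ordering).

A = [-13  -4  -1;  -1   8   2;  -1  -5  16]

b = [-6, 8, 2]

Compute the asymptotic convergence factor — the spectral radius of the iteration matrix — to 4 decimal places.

A = D + L + U where D = diag(-13, 8, 16).
GS T = -(D+L)⁻¹U: row 0 first, T[0,1] = -(-4)/(-13) = -0.3077; later rows by forward substitution.
  T[0,:] = [+0.0000  -0.3077  -0.0769]
  T[1,:] = [+0.0000  -0.0385  -0.2596]
  T[2,:] = [+0.0000  -0.0312  -0.0859]
|λ(T)| sorted: 0.1553, 0.0309, 0.0000.
spectral radius ρ = 0.1553; 0.1553 < 1, so it converges for any x₀.

0.1553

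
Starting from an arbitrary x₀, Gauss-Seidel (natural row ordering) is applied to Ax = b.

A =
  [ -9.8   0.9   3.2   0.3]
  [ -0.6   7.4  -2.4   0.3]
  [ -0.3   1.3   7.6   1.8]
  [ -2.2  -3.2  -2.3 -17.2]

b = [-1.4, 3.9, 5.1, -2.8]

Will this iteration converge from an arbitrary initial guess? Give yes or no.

Split A = D + L + U, D = diag(-9.8, 7.4, 7.6, -17.2).
Gauss-Seidel: T = -(D+L)⁻¹U, row 0 first, T[0,3] = -(0.3)/(-9.8) = +0.0306; later rows by forward substitution.
  T[0,:] = [+0.0000  +0.0918  +0.3265  +0.0306]
  T[1,:] = [+0.0000  +0.0074  +0.3508  -0.0381]
  T[2,:] = [+0.0000  +0.0024  -0.0471  -0.2291]
  T[3,:] = [+0.0000  -0.0134  -0.1007  +0.0338]
|eigenvalues of T|: 0.1740, 0.1438, 0.0361, 0.0000.
ρ = 0.1740; 0.1740 < 1 ⇒ converges.

yes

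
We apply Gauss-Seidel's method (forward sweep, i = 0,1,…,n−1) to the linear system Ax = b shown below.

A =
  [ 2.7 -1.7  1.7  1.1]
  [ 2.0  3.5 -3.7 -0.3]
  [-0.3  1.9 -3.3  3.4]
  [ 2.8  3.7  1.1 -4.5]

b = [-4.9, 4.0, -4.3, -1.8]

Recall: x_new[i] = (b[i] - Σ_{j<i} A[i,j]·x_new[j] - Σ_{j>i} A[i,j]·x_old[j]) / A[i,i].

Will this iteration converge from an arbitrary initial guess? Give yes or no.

no

Let D = diag(2.7, 3.5, -3.3, -4.5); L, U the strict triangles.
T_GS = -(D+L)⁻¹U: row 0 first, T[0,2] = -(1.7)/(2.7) = -0.6296; later rows by forward substitution.
  T[0,:] = [+0.0000  +0.6296  -0.6296  -0.4074]
  T[1,:] = [+0.0000  -0.3598  +1.4169  +0.3185]
  T[2,:] = [+0.0000  -0.2644  +0.8730  +1.2507]
  T[3,:] = [+0.0000  +0.0313  +0.9867  +0.3141]
eigenvalue magnitudes: 1.6206, 0.5131, 0.5131, 0.0000.
ρ = 1.6206; 1.6206 > 1 ⇒ diverges.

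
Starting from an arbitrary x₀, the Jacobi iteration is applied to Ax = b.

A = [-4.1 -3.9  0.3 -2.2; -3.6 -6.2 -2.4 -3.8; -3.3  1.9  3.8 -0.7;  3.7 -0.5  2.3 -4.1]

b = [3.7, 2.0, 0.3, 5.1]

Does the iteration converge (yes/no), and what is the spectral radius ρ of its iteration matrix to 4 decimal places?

A = D + L + U where D = diag(-4.1, -6.2, 3.8, -4.1).
Jacobi: T = -D⁻¹(L+U), T[1,2] = -(-2.4)/(-6.2) = -0.3871; T[1,1] = 0.
  T[0,:] = [+0.0000  -0.9512  +0.0732  -0.5366]
  T[1,:] = [-0.5806  +0.0000  -0.3871  -0.6129]
  T[2,:] = [+0.8684  -0.5000  +0.0000  +0.1842]
  T[3,:] = [+0.9024  -0.1220  +0.5610  +0.0000]
|λ(T)| sorted: 1.1686, 0.7322, 0.7322, 0.4612.
spectral radius ρ = 1.1686; 1.1686 > 1 ⇒ diverges.

no, ρ = 1.1686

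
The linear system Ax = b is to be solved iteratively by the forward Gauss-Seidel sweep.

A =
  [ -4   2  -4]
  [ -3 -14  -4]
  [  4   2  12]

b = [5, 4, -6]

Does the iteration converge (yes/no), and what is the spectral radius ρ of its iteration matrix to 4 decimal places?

Diagonal D = diag(-4, -14, 12); L, U strict lower/upper.
GS T = -(D+L)⁻¹U: row 0 first, T[0,1] = -(2)/(-4) = +0.5000; later rows by forward substitution.
  T[0,:] = [+0.0000 +0.5000 -1.0000]
  T[1,:] = [+0.0000 -0.1071 -0.0714]
  T[2,:] = [+0.0000 -0.1488 +0.3452]
|roots of det(T-λI)|: 0.3676, 0.1295, 0.0000.
ρ = 0.3676; 0.3676 < 1 ⇒ converges.

yes, ρ = 0.3676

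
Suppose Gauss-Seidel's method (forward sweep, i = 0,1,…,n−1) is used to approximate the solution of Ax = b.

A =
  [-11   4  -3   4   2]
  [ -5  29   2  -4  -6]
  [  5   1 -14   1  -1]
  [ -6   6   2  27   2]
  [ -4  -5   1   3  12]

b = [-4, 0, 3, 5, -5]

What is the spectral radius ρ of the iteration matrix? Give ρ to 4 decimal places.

0.2293

A = D + L + U where D = diag(-11, 29, -14, 27, 12).
GS T = -(D+L)⁻¹U: row 0 first, T[0,2] = -(-3)/(-11) = -0.2727; later rows by forward substitution.
  T[0,:] = [+0.0000  +0.3636  -0.2727  +0.3636  +0.1818]
  T[1,:] = [+0.0000  +0.0627  -0.1160  +0.2006  +0.2382]
  T[2,:] = [+0.0000  +0.1343  -0.1057  +0.2156  +0.0105]
  T[3,:] = [+0.0000  +0.0569  -0.0270  +0.0203  -0.0874]
  T[4,:] = [+0.0000  +0.1219  -0.1237  +0.1818  +0.1808]
|λ(T)| sorted: 0.2293, 0.0700, 0.0525, 0.0525, 0.0000.
ρ = 0.2293; 0.2293 < 1, so it converges for any x₀.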